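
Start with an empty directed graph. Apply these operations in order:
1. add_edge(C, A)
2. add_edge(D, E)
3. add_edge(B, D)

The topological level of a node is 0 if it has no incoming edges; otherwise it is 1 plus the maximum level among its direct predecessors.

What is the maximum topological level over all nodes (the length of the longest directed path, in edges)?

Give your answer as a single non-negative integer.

Answer: 2

Derivation:
Op 1: add_edge(C, A). Edges now: 1
Op 2: add_edge(D, E). Edges now: 2
Op 3: add_edge(B, D). Edges now: 3
Compute levels (Kahn BFS):
  sources (in-degree 0): B, C
  process B: level=0
    B->D: in-degree(D)=0, level(D)=1, enqueue
  process C: level=0
    C->A: in-degree(A)=0, level(A)=1, enqueue
  process D: level=1
    D->E: in-degree(E)=0, level(E)=2, enqueue
  process A: level=1
  process E: level=2
All levels: A:1, B:0, C:0, D:1, E:2
max level = 2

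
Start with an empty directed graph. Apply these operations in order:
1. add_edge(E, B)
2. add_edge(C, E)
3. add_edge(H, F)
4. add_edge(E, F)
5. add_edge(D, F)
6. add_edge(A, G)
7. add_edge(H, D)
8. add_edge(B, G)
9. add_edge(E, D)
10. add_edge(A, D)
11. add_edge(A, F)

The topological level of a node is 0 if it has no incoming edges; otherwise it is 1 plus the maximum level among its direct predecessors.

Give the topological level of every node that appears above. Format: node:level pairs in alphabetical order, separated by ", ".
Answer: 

Answer: A:0, B:2, C:0, D:2, E:1, F:3, G:3, H:0

Derivation:
Op 1: add_edge(E, B). Edges now: 1
Op 2: add_edge(C, E). Edges now: 2
Op 3: add_edge(H, F). Edges now: 3
Op 4: add_edge(E, F). Edges now: 4
Op 5: add_edge(D, F). Edges now: 5
Op 6: add_edge(A, G). Edges now: 6
Op 7: add_edge(H, D). Edges now: 7
Op 8: add_edge(B, G). Edges now: 8
Op 9: add_edge(E, D). Edges now: 9
Op 10: add_edge(A, D). Edges now: 10
Op 11: add_edge(A, F). Edges now: 11
Compute levels (Kahn BFS):
  sources (in-degree 0): A, C, H
  process A: level=0
    A->D: in-degree(D)=2, level(D)>=1
    A->F: in-degree(F)=3, level(F)>=1
    A->G: in-degree(G)=1, level(G)>=1
  process C: level=0
    C->E: in-degree(E)=0, level(E)=1, enqueue
  process H: level=0
    H->D: in-degree(D)=1, level(D)>=1
    H->F: in-degree(F)=2, level(F)>=1
  process E: level=1
    E->B: in-degree(B)=0, level(B)=2, enqueue
    E->D: in-degree(D)=0, level(D)=2, enqueue
    E->F: in-degree(F)=1, level(F)>=2
  process B: level=2
    B->G: in-degree(G)=0, level(G)=3, enqueue
  process D: level=2
    D->F: in-degree(F)=0, level(F)=3, enqueue
  process G: level=3
  process F: level=3
All levels: A:0, B:2, C:0, D:2, E:1, F:3, G:3, H:0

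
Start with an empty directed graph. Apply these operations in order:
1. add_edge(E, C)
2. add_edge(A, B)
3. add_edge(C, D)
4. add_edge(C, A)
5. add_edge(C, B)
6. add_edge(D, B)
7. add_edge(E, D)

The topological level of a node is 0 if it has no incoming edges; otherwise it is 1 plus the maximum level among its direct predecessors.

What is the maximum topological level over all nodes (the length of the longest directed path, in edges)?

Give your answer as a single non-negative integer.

Op 1: add_edge(E, C). Edges now: 1
Op 2: add_edge(A, B). Edges now: 2
Op 3: add_edge(C, D). Edges now: 3
Op 4: add_edge(C, A). Edges now: 4
Op 5: add_edge(C, B). Edges now: 5
Op 6: add_edge(D, B). Edges now: 6
Op 7: add_edge(E, D). Edges now: 7
Compute levels (Kahn BFS):
  sources (in-degree 0): E
  process E: level=0
    E->C: in-degree(C)=0, level(C)=1, enqueue
    E->D: in-degree(D)=1, level(D)>=1
  process C: level=1
    C->A: in-degree(A)=0, level(A)=2, enqueue
    C->B: in-degree(B)=2, level(B)>=2
    C->D: in-degree(D)=0, level(D)=2, enqueue
  process A: level=2
    A->B: in-degree(B)=1, level(B)>=3
  process D: level=2
    D->B: in-degree(B)=0, level(B)=3, enqueue
  process B: level=3
All levels: A:2, B:3, C:1, D:2, E:0
max level = 3

Answer: 3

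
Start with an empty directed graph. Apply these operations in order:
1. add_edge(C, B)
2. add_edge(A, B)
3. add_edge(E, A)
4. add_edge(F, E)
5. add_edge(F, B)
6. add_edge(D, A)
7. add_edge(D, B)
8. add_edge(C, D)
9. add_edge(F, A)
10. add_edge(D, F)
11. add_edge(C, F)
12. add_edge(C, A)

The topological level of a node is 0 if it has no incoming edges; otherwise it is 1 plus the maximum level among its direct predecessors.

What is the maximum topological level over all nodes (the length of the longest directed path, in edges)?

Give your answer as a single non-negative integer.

Answer: 5

Derivation:
Op 1: add_edge(C, B). Edges now: 1
Op 2: add_edge(A, B). Edges now: 2
Op 3: add_edge(E, A). Edges now: 3
Op 4: add_edge(F, E). Edges now: 4
Op 5: add_edge(F, B). Edges now: 5
Op 6: add_edge(D, A). Edges now: 6
Op 7: add_edge(D, B). Edges now: 7
Op 8: add_edge(C, D). Edges now: 8
Op 9: add_edge(F, A). Edges now: 9
Op 10: add_edge(D, F). Edges now: 10
Op 11: add_edge(C, F). Edges now: 11
Op 12: add_edge(C, A). Edges now: 12
Compute levels (Kahn BFS):
  sources (in-degree 0): C
  process C: level=0
    C->A: in-degree(A)=3, level(A)>=1
    C->B: in-degree(B)=3, level(B)>=1
    C->D: in-degree(D)=0, level(D)=1, enqueue
    C->F: in-degree(F)=1, level(F)>=1
  process D: level=1
    D->A: in-degree(A)=2, level(A)>=2
    D->B: in-degree(B)=2, level(B)>=2
    D->F: in-degree(F)=0, level(F)=2, enqueue
  process F: level=2
    F->A: in-degree(A)=1, level(A)>=3
    F->B: in-degree(B)=1, level(B)>=3
    F->E: in-degree(E)=0, level(E)=3, enqueue
  process E: level=3
    E->A: in-degree(A)=0, level(A)=4, enqueue
  process A: level=4
    A->B: in-degree(B)=0, level(B)=5, enqueue
  process B: level=5
All levels: A:4, B:5, C:0, D:1, E:3, F:2
max level = 5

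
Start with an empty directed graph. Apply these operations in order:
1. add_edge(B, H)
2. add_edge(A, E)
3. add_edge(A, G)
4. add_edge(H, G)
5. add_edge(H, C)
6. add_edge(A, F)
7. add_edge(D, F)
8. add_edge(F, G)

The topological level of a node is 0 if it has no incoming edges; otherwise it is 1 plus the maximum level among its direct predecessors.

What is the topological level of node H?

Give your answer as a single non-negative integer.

Op 1: add_edge(B, H). Edges now: 1
Op 2: add_edge(A, E). Edges now: 2
Op 3: add_edge(A, G). Edges now: 3
Op 4: add_edge(H, G). Edges now: 4
Op 5: add_edge(H, C). Edges now: 5
Op 6: add_edge(A, F). Edges now: 6
Op 7: add_edge(D, F). Edges now: 7
Op 8: add_edge(F, G). Edges now: 8
Compute levels (Kahn BFS):
  sources (in-degree 0): A, B, D
  process A: level=0
    A->E: in-degree(E)=0, level(E)=1, enqueue
    A->F: in-degree(F)=1, level(F)>=1
    A->G: in-degree(G)=2, level(G)>=1
  process B: level=0
    B->H: in-degree(H)=0, level(H)=1, enqueue
  process D: level=0
    D->F: in-degree(F)=0, level(F)=1, enqueue
  process E: level=1
  process H: level=1
    H->C: in-degree(C)=0, level(C)=2, enqueue
    H->G: in-degree(G)=1, level(G)>=2
  process F: level=1
    F->G: in-degree(G)=0, level(G)=2, enqueue
  process C: level=2
  process G: level=2
All levels: A:0, B:0, C:2, D:0, E:1, F:1, G:2, H:1
level(H) = 1

Answer: 1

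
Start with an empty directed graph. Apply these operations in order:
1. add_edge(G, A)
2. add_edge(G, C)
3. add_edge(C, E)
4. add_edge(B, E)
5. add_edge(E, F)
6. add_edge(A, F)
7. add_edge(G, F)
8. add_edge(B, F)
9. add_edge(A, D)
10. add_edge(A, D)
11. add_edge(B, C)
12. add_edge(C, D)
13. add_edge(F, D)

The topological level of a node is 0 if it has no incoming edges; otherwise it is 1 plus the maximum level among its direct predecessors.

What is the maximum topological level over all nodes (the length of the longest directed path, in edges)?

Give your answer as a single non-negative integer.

Op 1: add_edge(G, A). Edges now: 1
Op 2: add_edge(G, C). Edges now: 2
Op 3: add_edge(C, E). Edges now: 3
Op 4: add_edge(B, E). Edges now: 4
Op 5: add_edge(E, F). Edges now: 5
Op 6: add_edge(A, F). Edges now: 6
Op 7: add_edge(G, F). Edges now: 7
Op 8: add_edge(B, F). Edges now: 8
Op 9: add_edge(A, D). Edges now: 9
Op 10: add_edge(A, D) (duplicate, no change). Edges now: 9
Op 11: add_edge(B, C). Edges now: 10
Op 12: add_edge(C, D). Edges now: 11
Op 13: add_edge(F, D). Edges now: 12
Compute levels (Kahn BFS):
  sources (in-degree 0): B, G
  process B: level=0
    B->C: in-degree(C)=1, level(C)>=1
    B->E: in-degree(E)=1, level(E)>=1
    B->F: in-degree(F)=3, level(F)>=1
  process G: level=0
    G->A: in-degree(A)=0, level(A)=1, enqueue
    G->C: in-degree(C)=0, level(C)=1, enqueue
    G->F: in-degree(F)=2, level(F)>=1
  process A: level=1
    A->D: in-degree(D)=2, level(D)>=2
    A->F: in-degree(F)=1, level(F)>=2
  process C: level=1
    C->D: in-degree(D)=1, level(D)>=2
    C->E: in-degree(E)=0, level(E)=2, enqueue
  process E: level=2
    E->F: in-degree(F)=0, level(F)=3, enqueue
  process F: level=3
    F->D: in-degree(D)=0, level(D)=4, enqueue
  process D: level=4
All levels: A:1, B:0, C:1, D:4, E:2, F:3, G:0
max level = 4

Answer: 4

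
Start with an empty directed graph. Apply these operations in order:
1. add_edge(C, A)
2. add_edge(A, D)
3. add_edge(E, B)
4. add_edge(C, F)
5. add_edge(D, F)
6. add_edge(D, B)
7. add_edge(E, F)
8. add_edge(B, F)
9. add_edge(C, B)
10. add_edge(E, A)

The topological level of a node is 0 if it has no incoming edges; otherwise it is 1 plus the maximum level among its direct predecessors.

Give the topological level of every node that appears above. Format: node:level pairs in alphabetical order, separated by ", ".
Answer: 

Op 1: add_edge(C, A). Edges now: 1
Op 2: add_edge(A, D). Edges now: 2
Op 3: add_edge(E, B). Edges now: 3
Op 4: add_edge(C, F). Edges now: 4
Op 5: add_edge(D, F). Edges now: 5
Op 6: add_edge(D, B). Edges now: 6
Op 7: add_edge(E, F). Edges now: 7
Op 8: add_edge(B, F). Edges now: 8
Op 9: add_edge(C, B). Edges now: 9
Op 10: add_edge(E, A). Edges now: 10
Compute levels (Kahn BFS):
  sources (in-degree 0): C, E
  process C: level=0
    C->A: in-degree(A)=1, level(A)>=1
    C->B: in-degree(B)=2, level(B)>=1
    C->F: in-degree(F)=3, level(F)>=1
  process E: level=0
    E->A: in-degree(A)=0, level(A)=1, enqueue
    E->B: in-degree(B)=1, level(B)>=1
    E->F: in-degree(F)=2, level(F)>=1
  process A: level=1
    A->D: in-degree(D)=0, level(D)=2, enqueue
  process D: level=2
    D->B: in-degree(B)=0, level(B)=3, enqueue
    D->F: in-degree(F)=1, level(F)>=3
  process B: level=3
    B->F: in-degree(F)=0, level(F)=4, enqueue
  process F: level=4
All levels: A:1, B:3, C:0, D:2, E:0, F:4

Answer: A:1, B:3, C:0, D:2, E:0, F:4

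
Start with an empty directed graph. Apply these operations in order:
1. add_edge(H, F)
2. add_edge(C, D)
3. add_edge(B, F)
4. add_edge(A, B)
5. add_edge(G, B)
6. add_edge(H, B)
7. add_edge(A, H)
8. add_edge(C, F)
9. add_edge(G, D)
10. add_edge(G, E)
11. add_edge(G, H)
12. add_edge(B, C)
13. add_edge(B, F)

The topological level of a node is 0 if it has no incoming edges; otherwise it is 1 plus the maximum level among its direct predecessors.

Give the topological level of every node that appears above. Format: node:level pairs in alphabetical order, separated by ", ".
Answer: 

Answer: A:0, B:2, C:3, D:4, E:1, F:4, G:0, H:1

Derivation:
Op 1: add_edge(H, F). Edges now: 1
Op 2: add_edge(C, D). Edges now: 2
Op 3: add_edge(B, F). Edges now: 3
Op 4: add_edge(A, B). Edges now: 4
Op 5: add_edge(G, B). Edges now: 5
Op 6: add_edge(H, B). Edges now: 6
Op 7: add_edge(A, H). Edges now: 7
Op 8: add_edge(C, F). Edges now: 8
Op 9: add_edge(G, D). Edges now: 9
Op 10: add_edge(G, E). Edges now: 10
Op 11: add_edge(G, H). Edges now: 11
Op 12: add_edge(B, C). Edges now: 12
Op 13: add_edge(B, F) (duplicate, no change). Edges now: 12
Compute levels (Kahn BFS):
  sources (in-degree 0): A, G
  process A: level=0
    A->B: in-degree(B)=2, level(B)>=1
    A->H: in-degree(H)=1, level(H)>=1
  process G: level=0
    G->B: in-degree(B)=1, level(B)>=1
    G->D: in-degree(D)=1, level(D)>=1
    G->E: in-degree(E)=0, level(E)=1, enqueue
    G->H: in-degree(H)=0, level(H)=1, enqueue
  process E: level=1
  process H: level=1
    H->B: in-degree(B)=0, level(B)=2, enqueue
    H->F: in-degree(F)=2, level(F)>=2
  process B: level=2
    B->C: in-degree(C)=0, level(C)=3, enqueue
    B->F: in-degree(F)=1, level(F)>=3
  process C: level=3
    C->D: in-degree(D)=0, level(D)=4, enqueue
    C->F: in-degree(F)=0, level(F)=4, enqueue
  process D: level=4
  process F: level=4
All levels: A:0, B:2, C:3, D:4, E:1, F:4, G:0, H:1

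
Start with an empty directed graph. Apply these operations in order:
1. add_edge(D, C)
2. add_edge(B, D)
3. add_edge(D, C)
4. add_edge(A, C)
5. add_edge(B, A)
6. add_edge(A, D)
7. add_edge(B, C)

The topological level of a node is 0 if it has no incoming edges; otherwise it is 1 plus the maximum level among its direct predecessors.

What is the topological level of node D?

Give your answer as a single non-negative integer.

Op 1: add_edge(D, C). Edges now: 1
Op 2: add_edge(B, D). Edges now: 2
Op 3: add_edge(D, C) (duplicate, no change). Edges now: 2
Op 4: add_edge(A, C). Edges now: 3
Op 5: add_edge(B, A). Edges now: 4
Op 6: add_edge(A, D). Edges now: 5
Op 7: add_edge(B, C). Edges now: 6
Compute levels (Kahn BFS):
  sources (in-degree 0): B
  process B: level=0
    B->A: in-degree(A)=0, level(A)=1, enqueue
    B->C: in-degree(C)=2, level(C)>=1
    B->D: in-degree(D)=1, level(D)>=1
  process A: level=1
    A->C: in-degree(C)=1, level(C)>=2
    A->D: in-degree(D)=0, level(D)=2, enqueue
  process D: level=2
    D->C: in-degree(C)=0, level(C)=3, enqueue
  process C: level=3
All levels: A:1, B:0, C:3, D:2
level(D) = 2

Answer: 2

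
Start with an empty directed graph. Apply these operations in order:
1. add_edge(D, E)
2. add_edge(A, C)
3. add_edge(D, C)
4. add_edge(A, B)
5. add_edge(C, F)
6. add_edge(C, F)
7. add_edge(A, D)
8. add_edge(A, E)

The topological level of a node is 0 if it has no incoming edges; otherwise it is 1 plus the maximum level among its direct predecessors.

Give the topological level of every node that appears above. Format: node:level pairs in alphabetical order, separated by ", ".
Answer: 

Answer: A:0, B:1, C:2, D:1, E:2, F:3

Derivation:
Op 1: add_edge(D, E). Edges now: 1
Op 2: add_edge(A, C). Edges now: 2
Op 3: add_edge(D, C). Edges now: 3
Op 4: add_edge(A, B). Edges now: 4
Op 5: add_edge(C, F). Edges now: 5
Op 6: add_edge(C, F) (duplicate, no change). Edges now: 5
Op 7: add_edge(A, D). Edges now: 6
Op 8: add_edge(A, E). Edges now: 7
Compute levels (Kahn BFS):
  sources (in-degree 0): A
  process A: level=0
    A->B: in-degree(B)=0, level(B)=1, enqueue
    A->C: in-degree(C)=1, level(C)>=1
    A->D: in-degree(D)=0, level(D)=1, enqueue
    A->E: in-degree(E)=1, level(E)>=1
  process B: level=1
  process D: level=1
    D->C: in-degree(C)=0, level(C)=2, enqueue
    D->E: in-degree(E)=0, level(E)=2, enqueue
  process C: level=2
    C->F: in-degree(F)=0, level(F)=3, enqueue
  process E: level=2
  process F: level=3
All levels: A:0, B:1, C:2, D:1, E:2, F:3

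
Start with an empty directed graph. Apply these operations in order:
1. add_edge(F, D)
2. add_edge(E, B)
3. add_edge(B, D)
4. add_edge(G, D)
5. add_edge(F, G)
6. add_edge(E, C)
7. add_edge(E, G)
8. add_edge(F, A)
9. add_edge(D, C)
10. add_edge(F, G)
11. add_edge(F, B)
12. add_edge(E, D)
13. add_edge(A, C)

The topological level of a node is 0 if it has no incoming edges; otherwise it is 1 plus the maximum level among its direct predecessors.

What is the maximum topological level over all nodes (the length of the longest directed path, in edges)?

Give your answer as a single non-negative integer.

Op 1: add_edge(F, D). Edges now: 1
Op 2: add_edge(E, B). Edges now: 2
Op 3: add_edge(B, D). Edges now: 3
Op 4: add_edge(G, D). Edges now: 4
Op 5: add_edge(F, G). Edges now: 5
Op 6: add_edge(E, C). Edges now: 6
Op 7: add_edge(E, G). Edges now: 7
Op 8: add_edge(F, A). Edges now: 8
Op 9: add_edge(D, C). Edges now: 9
Op 10: add_edge(F, G) (duplicate, no change). Edges now: 9
Op 11: add_edge(F, B). Edges now: 10
Op 12: add_edge(E, D). Edges now: 11
Op 13: add_edge(A, C). Edges now: 12
Compute levels (Kahn BFS):
  sources (in-degree 0): E, F
  process E: level=0
    E->B: in-degree(B)=1, level(B)>=1
    E->C: in-degree(C)=2, level(C)>=1
    E->D: in-degree(D)=3, level(D)>=1
    E->G: in-degree(G)=1, level(G)>=1
  process F: level=0
    F->A: in-degree(A)=0, level(A)=1, enqueue
    F->B: in-degree(B)=0, level(B)=1, enqueue
    F->D: in-degree(D)=2, level(D)>=1
    F->G: in-degree(G)=0, level(G)=1, enqueue
  process A: level=1
    A->C: in-degree(C)=1, level(C)>=2
  process B: level=1
    B->D: in-degree(D)=1, level(D)>=2
  process G: level=1
    G->D: in-degree(D)=0, level(D)=2, enqueue
  process D: level=2
    D->C: in-degree(C)=0, level(C)=3, enqueue
  process C: level=3
All levels: A:1, B:1, C:3, D:2, E:0, F:0, G:1
max level = 3

Answer: 3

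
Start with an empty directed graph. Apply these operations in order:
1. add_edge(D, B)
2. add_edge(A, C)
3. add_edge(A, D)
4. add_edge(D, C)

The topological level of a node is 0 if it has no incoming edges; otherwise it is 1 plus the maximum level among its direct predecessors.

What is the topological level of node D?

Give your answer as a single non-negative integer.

Answer: 1

Derivation:
Op 1: add_edge(D, B). Edges now: 1
Op 2: add_edge(A, C). Edges now: 2
Op 3: add_edge(A, D). Edges now: 3
Op 4: add_edge(D, C). Edges now: 4
Compute levels (Kahn BFS):
  sources (in-degree 0): A
  process A: level=0
    A->C: in-degree(C)=1, level(C)>=1
    A->D: in-degree(D)=0, level(D)=1, enqueue
  process D: level=1
    D->B: in-degree(B)=0, level(B)=2, enqueue
    D->C: in-degree(C)=0, level(C)=2, enqueue
  process B: level=2
  process C: level=2
All levels: A:0, B:2, C:2, D:1
level(D) = 1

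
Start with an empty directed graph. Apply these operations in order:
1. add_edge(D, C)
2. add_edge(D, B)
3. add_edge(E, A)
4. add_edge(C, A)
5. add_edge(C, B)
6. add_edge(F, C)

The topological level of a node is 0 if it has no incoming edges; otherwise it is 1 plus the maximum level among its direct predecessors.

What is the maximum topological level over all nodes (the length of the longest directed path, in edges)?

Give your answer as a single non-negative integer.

Answer: 2

Derivation:
Op 1: add_edge(D, C). Edges now: 1
Op 2: add_edge(D, B). Edges now: 2
Op 3: add_edge(E, A). Edges now: 3
Op 4: add_edge(C, A). Edges now: 4
Op 5: add_edge(C, B). Edges now: 5
Op 6: add_edge(F, C). Edges now: 6
Compute levels (Kahn BFS):
  sources (in-degree 0): D, E, F
  process D: level=0
    D->B: in-degree(B)=1, level(B)>=1
    D->C: in-degree(C)=1, level(C)>=1
  process E: level=0
    E->A: in-degree(A)=1, level(A)>=1
  process F: level=0
    F->C: in-degree(C)=0, level(C)=1, enqueue
  process C: level=1
    C->A: in-degree(A)=0, level(A)=2, enqueue
    C->B: in-degree(B)=0, level(B)=2, enqueue
  process A: level=2
  process B: level=2
All levels: A:2, B:2, C:1, D:0, E:0, F:0
max level = 2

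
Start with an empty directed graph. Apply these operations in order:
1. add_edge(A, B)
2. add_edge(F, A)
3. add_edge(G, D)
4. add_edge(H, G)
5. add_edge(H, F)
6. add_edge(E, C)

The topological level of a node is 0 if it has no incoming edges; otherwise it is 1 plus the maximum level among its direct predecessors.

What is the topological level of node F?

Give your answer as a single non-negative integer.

Op 1: add_edge(A, B). Edges now: 1
Op 2: add_edge(F, A). Edges now: 2
Op 3: add_edge(G, D). Edges now: 3
Op 4: add_edge(H, G). Edges now: 4
Op 5: add_edge(H, F). Edges now: 5
Op 6: add_edge(E, C). Edges now: 6
Compute levels (Kahn BFS):
  sources (in-degree 0): E, H
  process E: level=0
    E->C: in-degree(C)=0, level(C)=1, enqueue
  process H: level=0
    H->F: in-degree(F)=0, level(F)=1, enqueue
    H->G: in-degree(G)=0, level(G)=1, enqueue
  process C: level=1
  process F: level=1
    F->A: in-degree(A)=0, level(A)=2, enqueue
  process G: level=1
    G->D: in-degree(D)=0, level(D)=2, enqueue
  process A: level=2
    A->B: in-degree(B)=0, level(B)=3, enqueue
  process D: level=2
  process B: level=3
All levels: A:2, B:3, C:1, D:2, E:0, F:1, G:1, H:0
level(F) = 1

Answer: 1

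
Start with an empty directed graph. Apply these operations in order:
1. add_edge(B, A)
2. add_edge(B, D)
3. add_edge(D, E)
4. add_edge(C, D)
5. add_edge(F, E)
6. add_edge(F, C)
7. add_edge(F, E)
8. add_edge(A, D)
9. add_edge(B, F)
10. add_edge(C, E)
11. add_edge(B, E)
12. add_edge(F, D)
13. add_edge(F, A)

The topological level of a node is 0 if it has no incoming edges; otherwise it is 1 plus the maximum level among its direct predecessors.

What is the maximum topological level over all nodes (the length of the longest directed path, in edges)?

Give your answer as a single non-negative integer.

Op 1: add_edge(B, A). Edges now: 1
Op 2: add_edge(B, D). Edges now: 2
Op 3: add_edge(D, E). Edges now: 3
Op 4: add_edge(C, D). Edges now: 4
Op 5: add_edge(F, E). Edges now: 5
Op 6: add_edge(F, C). Edges now: 6
Op 7: add_edge(F, E) (duplicate, no change). Edges now: 6
Op 8: add_edge(A, D). Edges now: 7
Op 9: add_edge(B, F). Edges now: 8
Op 10: add_edge(C, E). Edges now: 9
Op 11: add_edge(B, E). Edges now: 10
Op 12: add_edge(F, D). Edges now: 11
Op 13: add_edge(F, A). Edges now: 12
Compute levels (Kahn BFS):
  sources (in-degree 0): B
  process B: level=0
    B->A: in-degree(A)=1, level(A)>=1
    B->D: in-degree(D)=3, level(D)>=1
    B->E: in-degree(E)=3, level(E)>=1
    B->F: in-degree(F)=0, level(F)=1, enqueue
  process F: level=1
    F->A: in-degree(A)=0, level(A)=2, enqueue
    F->C: in-degree(C)=0, level(C)=2, enqueue
    F->D: in-degree(D)=2, level(D)>=2
    F->E: in-degree(E)=2, level(E)>=2
  process A: level=2
    A->D: in-degree(D)=1, level(D)>=3
  process C: level=2
    C->D: in-degree(D)=0, level(D)=3, enqueue
    C->E: in-degree(E)=1, level(E)>=3
  process D: level=3
    D->E: in-degree(E)=0, level(E)=4, enqueue
  process E: level=4
All levels: A:2, B:0, C:2, D:3, E:4, F:1
max level = 4

Answer: 4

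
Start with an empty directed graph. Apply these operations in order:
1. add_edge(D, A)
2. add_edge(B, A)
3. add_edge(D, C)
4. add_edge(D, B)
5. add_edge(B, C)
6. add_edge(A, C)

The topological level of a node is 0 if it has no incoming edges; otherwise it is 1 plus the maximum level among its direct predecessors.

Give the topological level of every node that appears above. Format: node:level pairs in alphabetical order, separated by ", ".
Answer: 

Answer: A:2, B:1, C:3, D:0

Derivation:
Op 1: add_edge(D, A). Edges now: 1
Op 2: add_edge(B, A). Edges now: 2
Op 3: add_edge(D, C). Edges now: 3
Op 4: add_edge(D, B). Edges now: 4
Op 5: add_edge(B, C). Edges now: 5
Op 6: add_edge(A, C). Edges now: 6
Compute levels (Kahn BFS):
  sources (in-degree 0): D
  process D: level=0
    D->A: in-degree(A)=1, level(A)>=1
    D->B: in-degree(B)=0, level(B)=1, enqueue
    D->C: in-degree(C)=2, level(C)>=1
  process B: level=1
    B->A: in-degree(A)=0, level(A)=2, enqueue
    B->C: in-degree(C)=1, level(C)>=2
  process A: level=2
    A->C: in-degree(C)=0, level(C)=3, enqueue
  process C: level=3
All levels: A:2, B:1, C:3, D:0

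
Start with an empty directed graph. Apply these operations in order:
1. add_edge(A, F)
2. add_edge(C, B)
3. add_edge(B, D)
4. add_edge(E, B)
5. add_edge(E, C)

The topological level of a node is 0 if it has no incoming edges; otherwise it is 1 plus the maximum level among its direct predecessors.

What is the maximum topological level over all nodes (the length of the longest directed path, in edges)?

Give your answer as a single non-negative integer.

Op 1: add_edge(A, F). Edges now: 1
Op 2: add_edge(C, B). Edges now: 2
Op 3: add_edge(B, D). Edges now: 3
Op 4: add_edge(E, B). Edges now: 4
Op 5: add_edge(E, C). Edges now: 5
Compute levels (Kahn BFS):
  sources (in-degree 0): A, E
  process A: level=0
    A->F: in-degree(F)=0, level(F)=1, enqueue
  process E: level=0
    E->B: in-degree(B)=1, level(B)>=1
    E->C: in-degree(C)=0, level(C)=1, enqueue
  process F: level=1
  process C: level=1
    C->B: in-degree(B)=0, level(B)=2, enqueue
  process B: level=2
    B->D: in-degree(D)=0, level(D)=3, enqueue
  process D: level=3
All levels: A:0, B:2, C:1, D:3, E:0, F:1
max level = 3

Answer: 3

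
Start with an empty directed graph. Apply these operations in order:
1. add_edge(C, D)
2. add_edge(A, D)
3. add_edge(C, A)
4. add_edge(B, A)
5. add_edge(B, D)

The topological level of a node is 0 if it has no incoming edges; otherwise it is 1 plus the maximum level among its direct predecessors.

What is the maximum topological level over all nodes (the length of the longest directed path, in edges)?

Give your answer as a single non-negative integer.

Op 1: add_edge(C, D). Edges now: 1
Op 2: add_edge(A, D). Edges now: 2
Op 3: add_edge(C, A). Edges now: 3
Op 4: add_edge(B, A). Edges now: 4
Op 5: add_edge(B, D). Edges now: 5
Compute levels (Kahn BFS):
  sources (in-degree 0): B, C
  process B: level=0
    B->A: in-degree(A)=1, level(A)>=1
    B->D: in-degree(D)=2, level(D)>=1
  process C: level=0
    C->A: in-degree(A)=0, level(A)=1, enqueue
    C->D: in-degree(D)=1, level(D)>=1
  process A: level=1
    A->D: in-degree(D)=0, level(D)=2, enqueue
  process D: level=2
All levels: A:1, B:0, C:0, D:2
max level = 2

Answer: 2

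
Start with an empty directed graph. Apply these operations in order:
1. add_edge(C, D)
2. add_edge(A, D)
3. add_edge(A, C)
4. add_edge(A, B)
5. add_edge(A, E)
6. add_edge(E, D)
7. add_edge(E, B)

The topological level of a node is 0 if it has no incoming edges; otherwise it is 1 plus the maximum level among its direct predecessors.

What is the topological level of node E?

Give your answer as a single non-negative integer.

Op 1: add_edge(C, D). Edges now: 1
Op 2: add_edge(A, D). Edges now: 2
Op 3: add_edge(A, C). Edges now: 3
Op 4: add_edge(A, B). Edges now: 4
Op 5: add_edge(A, E). Edges now: 5
Op 6: add_edge(E, D). Edges now: 6
Op 7: add_edge(E, B). Edges now: 7
Compute levels (Kahn BFS):
  sources (in-degree 0): A
  process A: level=0
    A->B: in-degree(B)=1, level(B)>=1
    A->C: in-degree(C)=0, level(C)=1, enqueue
    A->D: in-degree(D)=2, level(D)>=1
    A->E: in-degree(E)=0, level(E)=1, enqueue
  process C: level=1
    C->D: in-degree(D)=1, level(D)>=2
  process E: level=1
    E->B: in-degree(B)=0, level(B)=2, enqueue
    E->D: in-degree(D)=0, level(D)=2, enqueue
  process B: level=2
  process D: level=2
All levels: A:0, B:2, C:1, D:2, E:1
level(E) = 1

Answer: 1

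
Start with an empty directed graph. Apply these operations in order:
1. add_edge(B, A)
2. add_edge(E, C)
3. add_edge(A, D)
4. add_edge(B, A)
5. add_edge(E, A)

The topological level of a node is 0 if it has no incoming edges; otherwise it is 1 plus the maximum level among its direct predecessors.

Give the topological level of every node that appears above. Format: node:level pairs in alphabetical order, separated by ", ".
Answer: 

Op 1: add_edge(B, A). Edges now: 1
Op 2: add_edge(E, C). Edges now: 2
Op 3: add_edge(A, D). Edges now: 3
Op 4: add_edge(B, A) (duplicate, no change). Edges now: 3
Op 5: add_edge(E, A). Edges now: 4
Compute levels (Kahn BFS):
  sources (in-degree 0): B, E
  process B: level=0
    B->A: in-degree(A)=1, level(A)>=1
  process E: level=0
    E->A: in-degree(A)=0, level(A)=1, enqueue
    E->C: in-degree(C)=0, level(C)=1, enqueue
  process A: level=1
    A->D: in-degree(D)=0, level(D)=2, enqueue
  process C: level=1
  process D: level=2
All levels: A:1, B:0, C:1, D:2, E:0

Answer: A:1, B:0, C:1, D:2, E:0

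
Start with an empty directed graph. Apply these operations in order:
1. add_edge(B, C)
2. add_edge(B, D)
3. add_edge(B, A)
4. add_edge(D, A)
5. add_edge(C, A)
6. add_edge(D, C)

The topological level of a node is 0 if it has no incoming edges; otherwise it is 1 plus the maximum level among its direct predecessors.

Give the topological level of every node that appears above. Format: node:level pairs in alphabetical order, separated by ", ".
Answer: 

Op 1: add_edge(B, C). Edges now: 1
Op 2: add_edge(B, D). Edges now: 2
Op 3: add_edge(B, A). Edges now: 3
Op 4: add_edge(D, A). Edges now: 4
Op 5: add_edge(C, A). Edges now: 5
Op 6: add_edge(D, C). Edges now: 6
Compute levels (Kahn BFS):
  sources (in-degree 0): B
  process B: level=0
    B->A: in-degree(A)=2, level(A)>=1
    B->C: in-degree(C)=1, level(C)>=1
    B->D: in-degree(D)=0, level(D)=1, enqueue
  process D: level=1
    D->A: in-degree(A)=1, level(A)>=2
    D->C: in-degree(C)=0, level(C)=2, enqueue
  process C: level=2
    C->A: in-degree(A)=0, level(A)=3, enqueue
  process A: level=3
All levels: A:3, B:0, C:2, D:1

Answer: A:3, B:0, C:2, D:1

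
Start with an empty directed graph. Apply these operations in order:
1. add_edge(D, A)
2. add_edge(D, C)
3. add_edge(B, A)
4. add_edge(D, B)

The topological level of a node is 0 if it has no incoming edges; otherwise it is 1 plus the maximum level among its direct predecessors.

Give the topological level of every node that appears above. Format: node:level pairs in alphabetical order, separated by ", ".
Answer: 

Answer: A:2, B:1, C:1, D:0

Derivation:
Op 1: add_edge(D, A). Edges now: 1
Op 2: add_edge(D, C). Edges now: 2
Op 3: add_edge(B, A). Edges now: 3
Op 4: add_edge(D, B). Edges now: 4
Compute levels (Kahn BFS):
  sources (in-degree 0): D
  process D: level=0
    D->A: in-degree(A)=1, level(A)>=1
    D->B: in-degree(B)=0, level(B)=1, enqueue
    D->C: in-degree(C)=0, level(C)=1, enqueue
  process B: level=1
    B->A: in-degree(A)=0, level(A)=2, enqueue
  process C: level=1
  process A: level=2
All levels: A:2, B:1, C:1, D:0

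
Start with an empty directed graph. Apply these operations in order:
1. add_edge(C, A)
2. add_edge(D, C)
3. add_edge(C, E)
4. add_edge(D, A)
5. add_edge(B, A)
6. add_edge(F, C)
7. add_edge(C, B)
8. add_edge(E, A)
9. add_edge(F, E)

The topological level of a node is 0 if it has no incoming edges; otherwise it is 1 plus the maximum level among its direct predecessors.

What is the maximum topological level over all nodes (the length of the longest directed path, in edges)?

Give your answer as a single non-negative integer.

Answer: 3

Derivation:
Op 1: add_edge(C, A). Edges now: 1
Op 2: add_edge(D, C). Edges now: 2
Op 3: add_edge(C, E). Edges now: 3
Op 4: add_edge(D, A). Edges now: 4
Op 5: add_edge(B, A). Edges now: 5
Op 6: add_edge(F, C). Edges now: 6
Op 7: add_edge(C, B). Edges now: 7
Op 8: add_edge(E, A). Edges now: 8
Op 9: add_edge(F, E). Edges now: 9
Compute levels (Kahn BFS):
  sources (in-degree 0): D, F
  process D: level=0
    D->A: in-degree(A)=3, level(A)>=1
    D->C: in-degree(C)=1, level(C)>=1
  process F: level=0
    F->C: in-degree(C)=0, level(C)=1, enqueue
    F->E: in-degree(E)=1, level(E)>=1
  process C: level=1
    C->A: in-degree(A)=2, level(A)>=2
    C->B: in-degree(B)=0, level(B)=2, enqueue
    C->E: in-degree(E)=0, level(E)=2, enqueue
  process B: level=2
    B->A: in-degree(A)=1, level(A)>=3
  process E: level=2
    E->A: in-degree(A)=0, level(A)=3, enqueue
  process A: level=3
All levels: A:3, B:2, C:1, D:0, E:2, F:0
max level = 3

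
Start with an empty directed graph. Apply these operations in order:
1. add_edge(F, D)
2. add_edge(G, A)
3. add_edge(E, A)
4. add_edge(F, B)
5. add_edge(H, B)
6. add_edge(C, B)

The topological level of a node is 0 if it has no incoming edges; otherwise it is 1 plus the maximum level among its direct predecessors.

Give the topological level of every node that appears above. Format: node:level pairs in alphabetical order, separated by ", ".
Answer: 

Op 1: add_edge(F, D). Edges now: 1
Op 2: add_edge(G, A). Edges now: 2
Op 3: add_edge(E, A). Edges now: 3
Op 4: add_edge(F, B). Edges now: 4
Op 5: add_edge(H, B). Edges now: 5
Op 6: add_edge(C, B). Edges now: 6
Compute levels (Kahn BFS):
  sources (in-degree 0): C, E, F, G, H
  process C: level=0
    C->B: in-degree(B)=2, level(B)>=1
  process E: level=0
    E->A: in-degree(A)=1, level(A)>=1
  process F: level=0
    F->B: in-degree(B)=1, level(B)>=1
    F->D: in-degree(D)=0, level(D)=1, enqueue
  process G: level=0
    G->A: in-degree(A)=0, level(A)=1, enqueue
  process H: level=0
    H->B: in-degree(B)=0, level(B)=1, enqueue
  process D: level=1
  process A: level=1
  process B: level=1
All levels: A:1, B:1, C:0, D:1, E:0, F:0, G:0, H:0

Answer: A:1, B:1, C:0, D:1, E:0, F:0, G:0, H:0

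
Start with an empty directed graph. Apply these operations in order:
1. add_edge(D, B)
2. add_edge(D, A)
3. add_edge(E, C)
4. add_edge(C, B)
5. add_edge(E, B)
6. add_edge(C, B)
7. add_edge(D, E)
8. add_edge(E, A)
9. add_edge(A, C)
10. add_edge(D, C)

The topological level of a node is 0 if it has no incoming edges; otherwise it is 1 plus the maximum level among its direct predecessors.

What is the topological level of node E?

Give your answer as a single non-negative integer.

Answer: 1

Derivation:
Op 1: add_edge(D, B). Edges now: 1
Op 2: add_edge(D, A). Edges now: 2
Op 3: add_edge(E, C). Edges now: 3
Op 4: add_edge(C, B). Edges now: 4
Op 5: add_edge(E, B). Edges now: 5
Op 6: add_edge(C, B) (duplicate, no change). Edges now: 5
Op 7: add_edge(D, E). Edges now: 6
Op 8: add_edge(E, A). Edges now: 7
Op 9: add_edge(A, C). Edges now: 8
Op 10: add_edge(D, C). Edges now: 9
Compute levels (Kahn BFS):
  sources (in-degree 0): D
  process D: level=0
    D->A: in-degree(A)=1, level(A)>=1
    D->B: in-degree(B)=2, level(B)>=1
    D->C: in-degree(C)=2, level(C)>=1
    D->E: in-degree(E)=0, level(E)=1, enqueue
  process E: level=1
    E->A: in-degree(A)=0, level(A)=2, enqueue
    E->B: in-degree(B)=1, level(B)>=2
    E->C: in-degree(C)=1, level(C)>=2
  process A: level=2
    A->C: in-degree(C)=0, level(C)=3, enqueue
  process C: level=3
    C->B: in-degree(B)=0, level(B)=4, enqueue
  process B: level=4
All levels: A:2, B:4, C:3, D:0, E:1
level(E) = 1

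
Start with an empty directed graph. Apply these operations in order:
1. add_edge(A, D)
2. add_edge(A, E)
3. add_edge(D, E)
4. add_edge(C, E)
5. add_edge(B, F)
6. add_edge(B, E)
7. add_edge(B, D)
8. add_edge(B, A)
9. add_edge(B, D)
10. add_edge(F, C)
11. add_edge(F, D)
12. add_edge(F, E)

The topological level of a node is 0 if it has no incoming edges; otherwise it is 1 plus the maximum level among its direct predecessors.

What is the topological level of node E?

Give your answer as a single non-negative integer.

Op 1: add_edge(A, D). Edges now: 1
Op 2: add_edge(A, E). Edges now: 2
Op 3: add_edge(D, E). Edges now: 3
Op 4: add_edge(C, E). Edges now: 4
Op 5: add_edge(B, F). Edges now: 5
Op 6: add_edge(B, E). Edges now: 6
Op 7: add_edge(B, D). Edges now: 7
Op 8: add_edge(B, A). Edges now: 8
Op 9: add_edge(B, D) (duplicate, no change). Edges now: 8
Op 10: add_edge(F, C). Edges now: 9
Op 11: add_edge(F, D). Edges now: 10
Op 12: add_edge(F, E). Edges now: 11
Compute levels (Kahn BFS):
  sources (in-degree 0): B
  process B: level=0
    B->A: in-degree(A)=0, level(A)=1, enqueue
    B->D: in-degree(D)=2, level(D)>=1
    B->E: in-degree(E)=4, level(E)>=1
    B->F: in-degree(F)=0, level(F)=1, enqueue
  process A: level=1
    A->D: in-degree(D)=1, level(D)>=2
    A->E: in-degree(E)=3, level(E)>=2
  process F: level=1
    F->C: in-degree(C)=0, level(C)=2, enqueue
    F->D: in-degree(D)=0, level(D)=2, enqueue
    F->E: in-degree(E)=2, level(E)>=2
  process C: level=2
    C->E: in-degree(E)=1, level(E)>=3
  process D: level=2
    D->E: in-degree(E)=0, level(E)=3, enqueue
  process E: level=3
All levels: A:1, B:0, C:2, D:2, E:3, F:1
level(E) = 3

Answer: 3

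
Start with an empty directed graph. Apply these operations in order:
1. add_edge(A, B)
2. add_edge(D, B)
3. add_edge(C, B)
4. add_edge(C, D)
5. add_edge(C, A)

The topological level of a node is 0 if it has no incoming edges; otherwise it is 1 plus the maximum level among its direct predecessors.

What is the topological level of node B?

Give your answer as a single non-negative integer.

Op 1: add_edge(A, B). Edges now: 1
Op 2: add_edge(D, B). Edges now: 2
Op 3: add_edge(C, B). Edges now: 3
Op 4: add_edge(C, D). Edges now: 4
Op 5: add_edge(C, A). Edges now: 5
Compute levels (Kahn BFS):
  sources (in-degree 0): C
  process C: level=0
    C->A: in-degree(A)=0, level(A)=1, enqueue
    C->B: in-degree(B)=2, level(B)>=1
    C->D: in-degree(D)=0, level(D)=1, enqueue
  process A: level=1
    A->B: in-degree(B)=1, level(B)>=2
  process D: level=1
    D->B: in-degree(B)=0, level(B)=2, enqueue
  process B: level=2
All levels: A:1, B:2, C:0, D:1
level(B) = 2

Answer: 2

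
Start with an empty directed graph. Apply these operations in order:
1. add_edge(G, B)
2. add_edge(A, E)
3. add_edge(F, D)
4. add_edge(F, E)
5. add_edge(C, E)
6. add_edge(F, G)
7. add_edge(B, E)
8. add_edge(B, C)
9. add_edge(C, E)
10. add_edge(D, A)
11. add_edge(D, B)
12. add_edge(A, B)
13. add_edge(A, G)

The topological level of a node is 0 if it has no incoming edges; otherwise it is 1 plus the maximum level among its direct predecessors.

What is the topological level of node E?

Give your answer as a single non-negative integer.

Answer: 6

Derivation:
Op 1: add_edge(G, B). Edges now: 1
Op 2: add_edge(A, E). Edges now: 2
Op 3: add_edge(F, D). Edges now: 3
Op 4: add_edge(F, E). Edges now: 4
Op 5: add_edge(C, E). Edges now: 5
Op 6: add_edge(F, G). Edges now: 6
Op 7: add_edge(B, E). Edges now: 7
Op 8: add_edge(B, C). Edges now: 8
Op 9: add_edge(C, E) (duplicate, no change). Edges now: 8
Op 10: add_edge(D, A). Edges now: 9
Op 11: add_edge(D, B). Edges now: 10
Op 12: add_edge(A, B). Edges now: 11
Op 13: add_edge(A, G). Edges now: 12
Compute levels (Kahn BFS):
  sources (in-degree 0): F
  process F: level=0
    F->D: in-degree(D)=0, level(D)=1, enqueue
    F->E: in-degree(E)=3, level(E)>=1
    F->G: in-degree(G)=1, level(G)>=1
  process D: level=1
    D->A: in-degree(A)=0, level(A)=2, enqueue
    D->B: in-degree(B)=2, level(B)>=2
  process A: level=2
    A->B: in-degree(B)=1, level(B)>=3
    A->E: in-degree(E)=2, level(E)>=3
    A->G: in-degree(G)=0, level(G)=3, enqueue
  process G: level=3
    G->B: in-degree(B)=0, level(B)=4, enqueue
  process B: level=4
    B->C: in-degree(C)=0, level(C)=5, enqueue
    B->E: in-degree(E)=1, level(E)>=5
  process C: level=5
    C->E: in-degree(E)=0, level(E)=6, enqueue
  process E: level=6
All levels: A:2, B:4, C:5, D:1, E:6, F:0, G:3
level(E) = 6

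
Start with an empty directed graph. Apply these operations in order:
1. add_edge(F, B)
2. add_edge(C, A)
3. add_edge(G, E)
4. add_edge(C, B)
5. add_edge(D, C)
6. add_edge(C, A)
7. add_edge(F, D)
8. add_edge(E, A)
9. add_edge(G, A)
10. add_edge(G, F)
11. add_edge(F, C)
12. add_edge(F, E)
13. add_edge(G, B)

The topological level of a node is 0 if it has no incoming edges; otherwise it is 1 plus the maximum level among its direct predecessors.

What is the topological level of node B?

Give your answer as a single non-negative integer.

Op 1: add_edge(F, B). Edges now: 1
Op 2: add_edge(C, A). Edges now: 2
Op 3: add_edge(G, E). Edges now: 3
Op 4: add_edge(C, B). Edges now: 4
Op 5: add_edge(D, C). Edges now: 5
Op 6: add_edge(C, A) (duplicate, no change). Edges now: 5
Op 7: add_edge(F, D). Edges now: 6
Op 8: add_edge(E, A). Edges now: 7
Op 9: add_edge(G, A). Edges now: 8
Op 10: add_edge(G, F). Edges now: 9
Op 11: add_edge(F, C). Edges now: 10
Op 12: add_edge(F, E). Edges now: 11
Op 13: add_edge(G, B). Edges now: 12
Compute levels (Kahn BFS):
  sources (in-degree 0): G
  process G: level=0
    G->A: in-degree(A)=2, level(A)>=1
    G->B: in-degree(B)=2, level(B)>=1
    G->E: in-degree(E)=1, level(E)>=1
    G->F: in-degree(F)=0, level(F)=1, enqueue
  process F: level=1
    F->B: in-degree(B)=1, level(B)>=2
    F->C: in-degree(C)=1, level(C)>=2
    F->D: in-degree(D)=0, level(D)=2, enqueue
    F->E: in-degree(E)=0, level(E)=2, enqueue
  process D: level=2
    D->C: in-degree(C)=0, level(C)=3, enqueue
  process E: level=2
    E->A: in-degree(A)=1, level(A)>=3
  process C: level=3
    C->A: in-degree(A)=0, level(A)=4, enqueue
    C->B: in-degree(B)=0, level(B)=4, enqueue
  process A: level=4
  process B: level=4
All levels: A:4, B:4, C:3, D:2, E:2, F:1, G:0
level(B) = 4

Answer: 4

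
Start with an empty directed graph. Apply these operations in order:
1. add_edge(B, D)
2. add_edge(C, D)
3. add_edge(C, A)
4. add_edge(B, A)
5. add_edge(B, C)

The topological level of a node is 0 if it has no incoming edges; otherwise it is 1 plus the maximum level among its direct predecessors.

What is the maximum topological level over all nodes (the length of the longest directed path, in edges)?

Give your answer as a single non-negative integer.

Op 1: add_edge(B, D). Edges now: 1
Op 2: add_edge(C, D). Edges now: 2
Op 3: add_edge(C, A). Edges now: 3
Op 4: add_edge(B, A). Edges now: 4
Op 5: add_edge(B, C). Edges now: 5
Compute levels (Kahn BFS):
  sources (in-degree 0): B
  process B: level=0
    B->A: in-degree(A)=1, level(A)>=1
    B->C: in-degree(C)=0, level(C)=1, enqueue
    B->D: in-degree(D)=1, level(D)>=1
  process C: level=1
    C->A: in-degree(A)=0, level(A)=2, enqueue
    C->D: in-degree(D)=0, level(D)=2, enqueue
  process A: level=2
  process D: level=2
All levels: A:2, B:0, C:1, D:2
max level = 2

Answer: 2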